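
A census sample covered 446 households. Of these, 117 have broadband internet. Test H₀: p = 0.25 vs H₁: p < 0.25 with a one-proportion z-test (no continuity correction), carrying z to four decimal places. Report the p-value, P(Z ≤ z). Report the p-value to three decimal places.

p-value = 0.726

With x = 117 successes in n = 446, p̂ = 0.26233.
Null standard error: √(0.25·0.75/446) = √0.000420404 = 0.020504.
z = (p̂ − p₀)/SE = (117/446 − 0.25)/0.020504 ≈ 0.6014.
From the standard normal, P(Z ≤ z) = 0.726.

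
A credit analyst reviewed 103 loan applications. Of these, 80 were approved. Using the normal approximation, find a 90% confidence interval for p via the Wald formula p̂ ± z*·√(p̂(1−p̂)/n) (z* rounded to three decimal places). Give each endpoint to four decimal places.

(0.7092, 0.8442)

Sample proportion p̂ = 80/103 = 0.77670.
SE = √(p̂(1−p̂)/n) = √(0.173438/103) = 0.041035.
z* = 1.645 at the 90% level.
Margin of error: 1.645 × 0.041035 = 0.06750.
Interval: 0.77670 ± 0.06750 → (0.7092, 0.8442).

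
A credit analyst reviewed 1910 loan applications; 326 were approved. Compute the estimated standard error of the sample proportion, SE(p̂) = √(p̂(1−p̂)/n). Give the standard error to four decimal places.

SE = 0.0086

With x = 326 successes in n = 1910, p̂ = 0.17068.
p̂(1−p̂) = 0.141548.
SE = √(0.141548/1910) = 0.0086.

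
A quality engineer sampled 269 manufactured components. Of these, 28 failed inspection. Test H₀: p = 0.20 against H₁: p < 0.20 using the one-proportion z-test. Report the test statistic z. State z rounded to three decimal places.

z = -3.933

The sample proportion is 28/269 = 0.10409.
Under H₀, SE = √(p₀(1−p₀)/n) = √(0.20·0.80/269) = √0.000594796 = 0.024388.
Test statistic: z = -0.09591/0.024388 = -3.933.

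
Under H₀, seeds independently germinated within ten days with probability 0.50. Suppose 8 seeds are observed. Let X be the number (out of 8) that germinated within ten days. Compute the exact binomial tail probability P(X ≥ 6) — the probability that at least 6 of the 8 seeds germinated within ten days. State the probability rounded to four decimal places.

X is binomial with n = 8 and p = 0.50.
P(X ≥ 6) = C(8,6)·0.50^6·0.50^2 + C(8,7)·0.50^7·0.50^1 + C(8,8)·0.50^8·0.50^0.
= 0.109375 + 0.031250 + 0.003906 = 0.1445.

P = 0.1445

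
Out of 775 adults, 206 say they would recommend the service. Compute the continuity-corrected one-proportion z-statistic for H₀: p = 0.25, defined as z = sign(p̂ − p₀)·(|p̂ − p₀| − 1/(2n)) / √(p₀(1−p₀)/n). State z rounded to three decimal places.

The sample proportion is 206/775 = 0.26581. p̂ − p₀ = 0.015806.
Continuity correction 1/(2n) = 1/1550 = 0.000645.
Corrected numerator: |0.015806| − 0.000645 = 0.015161.
SE₀ = √(0.25·0.75/775) = 0.015554.
z = (+)0.015161/0.015554 = 0.975.

z = 0.975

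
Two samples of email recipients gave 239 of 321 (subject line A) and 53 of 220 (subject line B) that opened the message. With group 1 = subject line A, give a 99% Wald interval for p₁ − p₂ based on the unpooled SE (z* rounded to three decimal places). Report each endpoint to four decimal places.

(0.4064, 0.6008)

p̂₁ = 0.74455, p̂₂ = 0.24091, so the observed difference is 0.50364.
Unpooled SE = √(p̂₁(1−p̂₁)/n₁ + p̂₂(1−p̂₂)/n₂) = √(0.000592511 + 0.000831236) = 0.037733.
For 99% confidence, z* = 2.576. Margin of error = 0.09720.
So the interval runs from 0.4064 to 0.6008.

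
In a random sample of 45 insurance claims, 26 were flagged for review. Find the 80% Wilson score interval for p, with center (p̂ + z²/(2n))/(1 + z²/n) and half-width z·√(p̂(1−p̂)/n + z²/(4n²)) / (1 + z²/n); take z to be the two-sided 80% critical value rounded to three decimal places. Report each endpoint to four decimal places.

(0.4823, 0.6678)

Here p̂ = 26/45 = 0.57778 and z = 1.282 (z² = 1.643524).
1 + z²/n = 1.036523.
Center = (0.57778 + 0.018261)/1.036523 = 0.57504.
Radicand: p̂(1−p̂)/n + z²/(4n²) = 0.005421125 + 0.000202904 = 0.005624029.
Half-width = 1.282·√0.005624029/1.036523 = 0.09275.
CI: 0.57504 ± 0.09275 = (0.4823, 0.6678).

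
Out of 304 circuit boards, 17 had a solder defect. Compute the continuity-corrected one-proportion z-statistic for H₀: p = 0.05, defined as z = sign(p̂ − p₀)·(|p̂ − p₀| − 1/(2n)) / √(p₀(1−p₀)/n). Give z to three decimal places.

z = 0.342

With x = 17 successes in n = 304, p̂ = 0.05592. p̂ − p₀ = 0.005921.
1/(2n) = 0.001645.
Corrected numerator: |0.005921| − 0.001645 = 0.004276.
SE₀ = √(0.05·0.95/304) = 0.012500.
z = (+)0.004276/0.012500 = 0.342.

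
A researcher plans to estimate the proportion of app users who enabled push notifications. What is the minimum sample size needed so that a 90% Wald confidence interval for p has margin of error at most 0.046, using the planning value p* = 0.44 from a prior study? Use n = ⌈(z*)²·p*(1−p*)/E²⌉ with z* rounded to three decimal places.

z* = 1.645 at the 90% level.
p*(1−p*) = 0.44·0.56 = 0.2464.
Required n before rounding: 2.706025 × 0.2464 / 0.046² = 315.106.
⌈315.106⌉ = 316.

n = 316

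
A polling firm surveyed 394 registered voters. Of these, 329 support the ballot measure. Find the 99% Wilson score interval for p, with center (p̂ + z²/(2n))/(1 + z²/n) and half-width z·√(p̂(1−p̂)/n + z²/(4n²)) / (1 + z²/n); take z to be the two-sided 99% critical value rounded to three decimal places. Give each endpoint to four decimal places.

(0.7814, 0.8776)

Here p̂ = 329/394 = 0.83503 and z = 2.576 (z² = 6.635776).
Denominator 1 + z²/n = 1 + 6.635776/394 = 1.016842.
Adjusted center: (0.83503 + z²/(2n))/1.016842 = 0.82948.
Radicand: p̂(1−p̂)/n + z²/(4n²) = 0.000349640 + 0.000010687 = 0.000360327.
Half-width = 2.576·√0.000360327/1.016842 = 0.04809.
Interval: 0.82948 ± 0.04809 → (0.7814, 0.8776).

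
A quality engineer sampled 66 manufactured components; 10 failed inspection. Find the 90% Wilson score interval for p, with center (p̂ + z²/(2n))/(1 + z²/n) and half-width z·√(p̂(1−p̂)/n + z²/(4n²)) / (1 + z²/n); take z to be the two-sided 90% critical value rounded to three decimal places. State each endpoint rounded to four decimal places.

(0.0928, 0.2377)

p̂ = 10/66 = 0.15152; z = 1.645, so z² = 2.706025.
Denominator 1 + z²/n = 1 + 2.706025/66 = 1.041000.
Center = (0.15152 + 0.020500)/1.041000 = 0.16524.
Radicand: p̂(1−p̂)/n + z²/(4n²) = 0.001947853 + 0.000155304 = 0.002103157.
Half-width = 1.645·√0.002103157/1.041000 = 0.07247.
CI: 0.16524 ± 0.07247 = (0.0928, 0.2377).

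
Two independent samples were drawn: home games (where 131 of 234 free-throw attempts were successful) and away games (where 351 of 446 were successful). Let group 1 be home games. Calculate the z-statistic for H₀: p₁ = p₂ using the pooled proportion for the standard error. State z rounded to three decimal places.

Sample proportions: p̂₁ = 131/234 = 0.55983 and p̂₂ = 351/446 = 0.78700.
Pooling: p̂ = 482/680 = 0.70882.
Pooled SE = √[0.2063927·0.00651566] ≈ 0.036671.
z = (p̂₁ − p̂₂)/SE = (0.55983 − 0.78700)/0.036671 = -0.22717/0.036671 = -6.195.

z = -6.195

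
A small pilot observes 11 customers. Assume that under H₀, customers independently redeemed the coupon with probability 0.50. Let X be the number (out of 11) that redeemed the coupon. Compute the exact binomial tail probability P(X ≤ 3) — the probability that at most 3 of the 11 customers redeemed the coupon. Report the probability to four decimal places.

X ~ Binomial(n=11, p=0.50).
P(X ≤ 3) = C(11,0)·0.50^0·0.50^11 + C(11,1)·0.50^1·0.50^10 + C(11,2)·0.50^2·0.50^9 + C(11,3)·0.50^3·0.50^8.
= 0.000488 + 0.005371 + 0.026855 + 0.080566 = 0.1133.

P = 0.1133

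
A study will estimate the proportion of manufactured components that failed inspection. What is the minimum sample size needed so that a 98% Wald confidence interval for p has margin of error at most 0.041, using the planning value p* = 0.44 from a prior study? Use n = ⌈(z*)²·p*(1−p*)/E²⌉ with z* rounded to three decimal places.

z* = 2.326 at the 98% level.
p*(1−p*) = 0.2464.
(z*)²·p*(1−p*)/E² = 5.410276·0.2464/0.001681 = 793.035.
⌈793.035⌉ = 794.

n = 794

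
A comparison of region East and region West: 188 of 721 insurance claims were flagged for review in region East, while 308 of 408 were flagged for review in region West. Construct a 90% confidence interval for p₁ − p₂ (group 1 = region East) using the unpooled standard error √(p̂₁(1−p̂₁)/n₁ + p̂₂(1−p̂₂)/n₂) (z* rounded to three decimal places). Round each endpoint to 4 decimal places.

p̂₁ = 0.26075, p̂₂ = 0.75490, so the observed difference is -0.49415.
Unpooled SE = √(p̂₁(1−p̂₁)/n₁ + p̂₂(1−p̂₂)/n₂) = √(0.000267349 + 0.000453493) = 0.026849.
z* = 1.645 at the 90% level. Margin of error = 0.04417.
So the interval runs from -0.5383 to -0.4500.

(-0.5383, -0.4500)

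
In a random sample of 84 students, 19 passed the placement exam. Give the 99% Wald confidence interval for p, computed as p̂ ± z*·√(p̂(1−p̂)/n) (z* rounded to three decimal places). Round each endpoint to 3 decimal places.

The sample proportion is 19/84 = 0.22619.
SE(p̂) = √(0.22619·0.77381/84) = 0.045647.
For 99% confidence, z* = 2.576.
Margin = 2.576·0.045647 = 0.11759.
So the interval runs from 0.109 to 0.344.

(0.109, 0.344)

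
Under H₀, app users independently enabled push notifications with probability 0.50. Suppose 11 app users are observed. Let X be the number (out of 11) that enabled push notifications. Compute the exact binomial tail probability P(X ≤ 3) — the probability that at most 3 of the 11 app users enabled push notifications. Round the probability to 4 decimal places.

X is binomial with n = 11 and p = 0.50.
P(X ≤ 3) = C(11,0)·0.50^0·0.50^11 + C(11,1)·0.50^1·0.50^10 + C(11,2)·0.50^2·0.50^9 + C(11,3)·0.50^3·0.50^8.
= 0.000488 + 0.005371 + 0.026855 + 0.080566 = 0.1133.

P = 0.1133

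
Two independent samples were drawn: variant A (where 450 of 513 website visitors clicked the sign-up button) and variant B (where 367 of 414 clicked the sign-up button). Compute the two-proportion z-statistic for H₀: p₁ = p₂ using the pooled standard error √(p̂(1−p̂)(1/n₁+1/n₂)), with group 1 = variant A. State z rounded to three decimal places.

z = -0.434

p̂₁ = 450/513 = 0.87719, p̂₂ = 367/414 = 0.88647.
Pooled p̂ = (450+367)/(513+414) = 817/927 = 0.88134.
SE = √[p̂(1−p̂)(1/n₁+1/n₂)] = √[0.88134·0.11866·(1/513+1/414)] ≈ 0.021365.
z = (p̂₁ − p̂₂)/SE = (0.87719 − 0.88647)/0.021365 = -0.00928/0.021365 = -0.434.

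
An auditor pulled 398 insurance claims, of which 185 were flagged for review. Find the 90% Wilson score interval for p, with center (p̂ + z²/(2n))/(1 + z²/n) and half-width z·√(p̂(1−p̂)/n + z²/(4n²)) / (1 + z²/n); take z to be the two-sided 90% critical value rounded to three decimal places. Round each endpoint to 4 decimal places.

(0.4241, 0.5060)

Here p̂ = 185/398 = 0.46482 and z = 1.645 (z² = 2.706025).
Denominator 1 + z²/n = 1 + 2.706025/398 = 1.006799.
Adjusted center: (0.46482 + z²/(2n))/1.006799 = 0.46506.
Radicand: p̂(1−p̂)/n + z²/(4n²) = 0.000625032 + 0.000004271 = 0.000629303.
Half-width = z·√(radicand)/denom = 1.645·0.025086/1.006799 = 0.04099.
So the interval runs from 0.4241 to 0.5060.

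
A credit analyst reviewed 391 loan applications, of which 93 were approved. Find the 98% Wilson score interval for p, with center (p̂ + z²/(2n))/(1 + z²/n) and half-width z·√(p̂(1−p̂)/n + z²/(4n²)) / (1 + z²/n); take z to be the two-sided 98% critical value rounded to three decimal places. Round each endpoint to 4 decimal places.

Here p̂ = 93/391 = 0.23785 and z = 2.326 (z² = 5.410276).
1 + z²/n = 1.013837.
Center = (0.23785 + 0.006919)/1.013837 = 0.24143.
Radicand: p̂(1−p̂)/n + z²/(4n²) = 0.000463627 + 0.000008847 = 0.000472474.
Half-width = 2.326·√0.000472474/1.013837 = 0.04987.
Interval: 0.24143 ± 0.04987 → (0.1916, 0.2913).

(0.1916, 0.2913)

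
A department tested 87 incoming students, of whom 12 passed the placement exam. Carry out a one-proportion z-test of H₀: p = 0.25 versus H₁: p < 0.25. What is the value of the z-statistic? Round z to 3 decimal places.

p̂ = 12/87 = 0.13793.
SE₀ = √(0.25·0.75/87) = 0.046424.
z = (0.13793 − 0.25)/0.046424 = -0.11207/0.046424 = -2.414.

z = -2.414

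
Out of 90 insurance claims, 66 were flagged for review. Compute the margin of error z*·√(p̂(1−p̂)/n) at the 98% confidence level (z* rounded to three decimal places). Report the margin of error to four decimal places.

ME = 0.1084

Sample proportion p̂ = 66/90 = 0.73333.
Standard error of p̂: √(0.195556/90) = √0.002172840 = 0.046614.
For 98% confidence, z* = 2.326.
Margin of error = z*·SE = 2.326 × 0.046614 = 0.1084.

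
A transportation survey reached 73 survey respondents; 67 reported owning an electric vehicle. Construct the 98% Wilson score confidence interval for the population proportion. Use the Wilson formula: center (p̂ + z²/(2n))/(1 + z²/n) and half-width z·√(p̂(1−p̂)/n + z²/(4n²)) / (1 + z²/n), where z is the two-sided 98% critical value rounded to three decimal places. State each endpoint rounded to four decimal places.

(0.8113, 0.9667)

Here p̂ = 67/73 = 0.91781 and z = 2.326 (z² = 5.410276).
Denominator 1 + z²/n = 1 + 5.410276/73 = 1.074113.
Center = (0.91781 + 0.037057)/1.074113 = 0.88898.
Radicand: p̂(1−p̂)/n + z²/(4n²) = 0.001033374 + 0.000253813 = 0.001287187.
Half-width = 2.326·√0.001287187/1.074113 = 0.07769.
CI: 0.88898 ± 0.07769 = (0.8113, 0.9667).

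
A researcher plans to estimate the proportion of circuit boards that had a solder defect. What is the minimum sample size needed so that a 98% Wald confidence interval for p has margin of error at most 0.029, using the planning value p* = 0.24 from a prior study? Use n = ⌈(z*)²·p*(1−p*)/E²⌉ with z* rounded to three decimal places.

For 98% confidence, z* = 2.326.
p*(1−p*) = 0.24·0.76 = 0.1824.
Required n before rounding: 5.410276 × 0.1824 / 0.029² = 1173.406.
Rounding up, n = 1174.

n = 1174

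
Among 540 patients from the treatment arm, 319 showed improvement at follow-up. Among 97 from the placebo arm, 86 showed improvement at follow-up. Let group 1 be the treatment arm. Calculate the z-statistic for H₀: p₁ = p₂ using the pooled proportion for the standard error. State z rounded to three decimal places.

Sample proportions: p̂₁ = 319/540 = 0.59074 and p̂₂ = 86/97 = 0.88660.
Pooled p̂ = (319+86)/(540+97) = 405/637 = 0.63579.
SE = √[p̂(1−p̂)(1/n₁+1/n₂)] = √[0.63579·0.36421·(1/540+1/97)] ≈ 0.053066.
z = -0.29586/0.053066 = -5.575.

z = -5.575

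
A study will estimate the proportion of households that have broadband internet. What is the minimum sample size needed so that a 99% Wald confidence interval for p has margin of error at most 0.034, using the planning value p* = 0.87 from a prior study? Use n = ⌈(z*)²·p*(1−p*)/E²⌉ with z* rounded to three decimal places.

n = 650

For 99% confidence, z* = 2.576.
p*(1−p*) = 0.87·0.13 = 0.1131.
(z*)²·p*(1−p*)/E² = 6.635776·0.1131/0.001156 = 649.227.
⌈649.227⌉ = 650.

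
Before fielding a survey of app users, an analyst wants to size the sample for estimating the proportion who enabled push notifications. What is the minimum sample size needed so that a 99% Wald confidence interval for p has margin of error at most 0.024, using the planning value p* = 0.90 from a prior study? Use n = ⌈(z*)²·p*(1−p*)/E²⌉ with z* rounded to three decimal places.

For 99% confidence, z* = 2.576.
p*(1−p*) = 0.0900.
Required n before rounding: 6.635776 × 0.0900 / 0.024² = 1036.840.
⌈1036.840⌉ = 1037.

n = 1037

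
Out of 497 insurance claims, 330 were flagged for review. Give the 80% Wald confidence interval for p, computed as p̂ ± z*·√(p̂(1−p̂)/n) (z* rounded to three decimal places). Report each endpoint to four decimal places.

With x = 330 successes in n = 497, p̂ = 0.66398.
SE(p̂) = √(0.66398·0.33602/497) = 0.021188.
For 80% confidence, z* = 1.282.
Margin of error: 1.282 × 0.021188 = 0.02716.
CI: 0.66398 ± 0.02716 = (0.6368, 0.6911).

(0.6368, 0.6911)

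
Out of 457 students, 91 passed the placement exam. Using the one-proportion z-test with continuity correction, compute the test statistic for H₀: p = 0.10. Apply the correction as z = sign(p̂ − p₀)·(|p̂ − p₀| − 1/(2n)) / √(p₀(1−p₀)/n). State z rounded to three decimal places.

z = 6.986

With x = 91 successes in n = 457, p̂ = 0.19912. p̂ − p₀ = 0.099125.
1/(2n) = 0.001094.
Corrected numerator: |0.099125| − 0.001094 = 0.098031.
Under H₀, SE = √(p₀(1−p₀)/n) = √(0.10·0.90/457) = √0.000196937 = 0.014033.
z = +0.098031/0.014033 = 6.986.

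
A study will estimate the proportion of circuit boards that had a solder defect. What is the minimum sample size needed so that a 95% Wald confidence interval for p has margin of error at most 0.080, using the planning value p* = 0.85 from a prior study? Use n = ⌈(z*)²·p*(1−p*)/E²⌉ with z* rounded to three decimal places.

n = 77

The 95% critical value is z* = 1.960.
p*(1−p*) = 0.85·0.15 = 0.1275.
Required n before rounding: 3.841600 × 0.1275 / 0.080² = 76.532.
⌈76.532⌉ = 77.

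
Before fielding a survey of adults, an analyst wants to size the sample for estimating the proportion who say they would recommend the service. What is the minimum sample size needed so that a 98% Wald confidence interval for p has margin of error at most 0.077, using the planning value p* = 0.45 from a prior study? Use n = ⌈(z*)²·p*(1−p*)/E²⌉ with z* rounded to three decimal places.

The 98% critical value is z* = 2.326.
p*(1−p*) = 0.45·0.55 = 0.2475.
Required n before rounding: 5.410276 × 0.2475 / 0.077² = 225.846.
⌈225.846⌉ = 226.

n = 226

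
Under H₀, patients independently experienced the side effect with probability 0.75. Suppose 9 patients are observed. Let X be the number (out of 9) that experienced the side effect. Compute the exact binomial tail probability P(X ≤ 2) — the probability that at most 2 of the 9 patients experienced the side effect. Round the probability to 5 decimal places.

P = 0.00134

X is binomial with n = 9 and p = 0.75.
P(X ≤ 2) = C(9,0)·0.75^0·0.25^9 + C(9,1)·0.75^1·0.25^8 + C(9,2)·0.75^2·0.25^7.
= 0.000004 + 0.000103 + 0.001236 = 0.00134.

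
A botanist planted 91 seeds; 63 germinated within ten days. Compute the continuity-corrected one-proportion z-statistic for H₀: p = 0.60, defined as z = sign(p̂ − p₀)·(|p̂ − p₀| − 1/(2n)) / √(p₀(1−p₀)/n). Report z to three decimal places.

z = 1.690

With x = 63 successes in n = 91, p̂ = 0.69231. p̂ − p₀ = 0.092308.
1/(2n) = 0.005495.
Corrected numerator: |0.092308| − 0.005495 = 0.086813.
Null standard error: √(0.60·0.40/91) = √0.002637363 = 0.051355.
z = (+)0.086813/0.051355 = 1.690.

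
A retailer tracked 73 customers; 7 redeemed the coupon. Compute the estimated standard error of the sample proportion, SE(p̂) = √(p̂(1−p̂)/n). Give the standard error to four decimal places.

p̂ = 7/73 = 0.09589.
p̂(1−p̂) = 0.09589·0.90411 = 0.086695.
SE = √(0.086695/73) = √0.001187603 = 0.0345.

SE = 0.0345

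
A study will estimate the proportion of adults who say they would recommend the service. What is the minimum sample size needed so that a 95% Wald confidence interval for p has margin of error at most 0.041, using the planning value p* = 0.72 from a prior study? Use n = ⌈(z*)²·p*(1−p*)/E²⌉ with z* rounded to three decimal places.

The 95% critical value is z* = 1.960.
p*(1−p*) = 0.72·0.28 = 0.2016.
(z*)²·p*(1−p*)/E² = 3.841600·0.2016/0.001681 = 460.718.
Rounding up, n = 461.

n = 461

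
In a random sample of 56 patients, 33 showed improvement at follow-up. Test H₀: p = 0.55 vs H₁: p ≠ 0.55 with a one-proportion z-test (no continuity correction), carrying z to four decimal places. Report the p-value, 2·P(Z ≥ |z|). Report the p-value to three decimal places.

Sample proportion p̂ = 33/56 = 0.58929.
Under H₀, SE = √(p₀(1−p₀)/n) = √(0.55·0.45/56) = √0.004419643 = 0.066480.
Test statistic (full precision, shown to 4 dp): z = (33/56 − 0.55)/SE₀ ≈ 0.5909.
p-value = 2·P(Z ≥ |z|) with z = 0.5909 → 0.555.

p-value = 0.555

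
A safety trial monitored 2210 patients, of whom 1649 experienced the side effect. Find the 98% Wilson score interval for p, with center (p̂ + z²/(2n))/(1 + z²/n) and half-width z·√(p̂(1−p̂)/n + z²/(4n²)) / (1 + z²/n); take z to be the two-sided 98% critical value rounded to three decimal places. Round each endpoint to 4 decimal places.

(0.7240, 0.7671)

p̂ = 1649/2210 = 0.74615; z = 2.326, so z² = 5.410276.
Denominator 1 + z²/n = 1 + 5.410276/2210 = 1.002448.
Center = (0.74615 + 0.001224)/1.002448 = 0.74555.
Radicand: p̂(1−p̂)/n + z²/(4n²) = 0.000085705 + 0.000000277 = 0.000085982.
Half-width = z·√(radicand)/denom = 2.326·0.009273/1.002448 = 0.02152.
So the interval runs from 0.7240 to 0.7671.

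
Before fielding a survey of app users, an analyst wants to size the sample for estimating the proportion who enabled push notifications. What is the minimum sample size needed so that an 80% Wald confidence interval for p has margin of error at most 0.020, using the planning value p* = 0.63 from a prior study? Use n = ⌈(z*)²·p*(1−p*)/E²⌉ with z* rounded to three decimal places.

z* = 1.282 at the 80% level.
p*(1−p*) = 0.2331.
Required n before rounding: 1.643524 × 0.2331 / 0.020² = 957.764.
⌈957.764⌉ = 958.

n = 958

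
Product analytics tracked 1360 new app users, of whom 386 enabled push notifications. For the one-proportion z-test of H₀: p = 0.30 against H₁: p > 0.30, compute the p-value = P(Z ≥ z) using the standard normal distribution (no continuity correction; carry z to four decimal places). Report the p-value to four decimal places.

Sample proportion p̂ = 386/1360 = 0.28382.
Under H₀, SE = √(p₀(1−p₀)/n) = √(0.30·0.70/1360) = √0.000154412 = 0.012426.
z = (p̂ − p₀)/SE = (386/1360 − 0.30)/0.012426 ≈ -1.3018.
p-value = P(Z ≥ z) with z = -1.3018 → 0.9035.

p-value = 0.9035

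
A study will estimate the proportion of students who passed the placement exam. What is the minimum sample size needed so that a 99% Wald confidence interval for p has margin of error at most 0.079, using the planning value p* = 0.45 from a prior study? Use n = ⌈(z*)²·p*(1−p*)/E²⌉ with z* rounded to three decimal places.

n = 264

z* = 2.576 at the 99% level.
p*(1−p*) = 0.2475.
Required n before rounding: 6.635776 × 0.2475 / 0.079² = 263.156.
Rounding up, n = 264.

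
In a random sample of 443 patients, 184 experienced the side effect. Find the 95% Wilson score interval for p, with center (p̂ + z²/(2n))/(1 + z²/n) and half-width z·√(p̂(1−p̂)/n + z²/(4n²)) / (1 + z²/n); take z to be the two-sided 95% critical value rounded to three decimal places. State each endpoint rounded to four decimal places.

Here p̂ = 184/443 = 0.41535 and z = 1.960 (z² = 3.841600).
Denominator 1 + z²/n = 1 + 3.841600/443 = 1.008672.
Center = (0.41535 + 0.004336)/1.008672 = 0.41608.
Radicand: p̂(1−p̂)/n + z²/(4n²) = 0.000548159 + 0.000004894 = 0.000553053.
Half-width = 1.960·√0.000553053/1.008672 = 0.04570.
Interval: 0.41608 ± 0.04570 → (0.3704, 0.4618).

(0.3704, 0.4618)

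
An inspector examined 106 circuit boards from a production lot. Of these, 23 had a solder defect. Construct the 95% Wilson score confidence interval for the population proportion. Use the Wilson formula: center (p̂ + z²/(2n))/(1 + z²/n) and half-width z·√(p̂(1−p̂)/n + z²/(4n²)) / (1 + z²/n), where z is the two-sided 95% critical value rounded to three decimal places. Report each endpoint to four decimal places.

p̂ = 23/106 = 0.21698; z = 1.960, so z² = 3.841600.
1 + z²/n = 1.036242.
Center = (0.21698 + 0.018121)/1.036242 = 0.22688.
Radicand: p̂(1−p̂)/n + z²/(4n²) = 0.001602833 + 0.000085475 = 0.001688308.
Half-width = 1.960·√0.001688308/1.036242 = 0.07772.
So the interval runs from 0.1492 to 0.3046.

(0.1492, 0.3046)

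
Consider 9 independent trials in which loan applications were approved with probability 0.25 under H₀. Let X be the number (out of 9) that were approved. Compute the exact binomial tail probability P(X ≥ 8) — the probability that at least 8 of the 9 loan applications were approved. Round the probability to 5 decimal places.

X is binomial with n = 9 and p = 0.25.
P(X ≥ 8) = C(9,8)·0.25^8·0.75^1 + C(9,9)·0.25^9·0.75^0.
= 0.000103 + 0.000004 = 0.00011.

P = 0.00011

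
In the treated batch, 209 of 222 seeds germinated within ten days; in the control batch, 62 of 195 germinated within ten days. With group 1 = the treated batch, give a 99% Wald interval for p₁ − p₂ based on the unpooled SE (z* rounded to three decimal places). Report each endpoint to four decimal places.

(0.5285, 0.7185)

p̂₁ = 209/222 = 0.94144, p̂₂ = 62/195 = 0.31795; p̂₁ − p̂₂ = 0.62349.
Unpooled SE = √(p̂₁(1−p̂₁)/n₁ + p̂₂(1−p̂₂)/n₂) = √(0.000248331 + 0.001112089) = 0.036884.
For 99% confidence, z* = 2.576. Margin of error = 0.09501.
CI: 0.62349 ± 0.09501 = (0.5285, 0.7185).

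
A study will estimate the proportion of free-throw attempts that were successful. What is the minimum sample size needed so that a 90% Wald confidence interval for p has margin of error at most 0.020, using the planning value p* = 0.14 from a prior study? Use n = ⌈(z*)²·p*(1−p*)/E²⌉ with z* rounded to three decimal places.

The 90% critical value is z* = 1.645.
p*(1−p*) = 0.14·0.86 = 0.1204.
(z*)²·p*(1−p*)/E² = 2.706025·0.1204/0.000400 = 814.514.
⌈814.514⌉ = 815.

n = 815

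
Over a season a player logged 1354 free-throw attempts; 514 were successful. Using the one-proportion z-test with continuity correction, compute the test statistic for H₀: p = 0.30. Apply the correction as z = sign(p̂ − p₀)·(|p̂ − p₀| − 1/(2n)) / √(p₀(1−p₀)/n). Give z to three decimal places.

z = 6.363

With x = 514 successes in n = 1354, p̂ = 0.37962. p̂ − p₀ = 0.079616.
1/(2n) = 0.000369.
Corrected numerator: |0.079616| − 0.000369 = 0.079247.
Under H₀, SE = √(p₀(1−p₀)/n) = √(0.30·0.70/1354) = √0.000155096 = 0.012454.
z = +0.079247/0.012454 = 6.363.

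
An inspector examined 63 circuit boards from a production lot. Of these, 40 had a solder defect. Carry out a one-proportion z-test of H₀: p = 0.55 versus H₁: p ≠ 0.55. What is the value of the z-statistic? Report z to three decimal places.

z = 1.355

p̂ = 40/63 = 0.63492.
Null standard error: √(0.55·0.45/63) = √0.003928571 = 0.062678.
z = (0.63492 − 0.55)/0.062678 = 0.08492/0.062678 = 1.355.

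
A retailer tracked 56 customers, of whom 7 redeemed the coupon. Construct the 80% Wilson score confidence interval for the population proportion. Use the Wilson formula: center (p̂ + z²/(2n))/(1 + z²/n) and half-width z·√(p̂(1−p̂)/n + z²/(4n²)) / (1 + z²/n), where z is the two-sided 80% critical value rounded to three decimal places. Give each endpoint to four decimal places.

(0.0788, 0.1925)

Here p̂ = 7/56 = 0.12500 and z = 1.282 (z² = 1.643524).
1 + z²/n = 1.029349.
Center = (0.12500 + 0.014674)/1.029349 = 0.13569.
Radicand: p̂(1−p̂)/n + z²/(4n²) = 0.001953125 + 0.000131021 = 0.002084146.
Half-width = z·√(radicand)/denom = 1.282·0.045652/1.029349 = 0.05686.
Interval: 0.13569 ± 0.05686 → (0.0788, 0.1925).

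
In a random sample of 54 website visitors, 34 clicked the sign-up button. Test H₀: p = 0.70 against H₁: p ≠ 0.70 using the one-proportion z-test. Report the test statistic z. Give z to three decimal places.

Sample proportion p̂ = 34/54 = 0.62963.
SE₀ = √(0.70·0.30/54) = 0.062361.
z = (p̂ − p₀)/SE = (0.62963 − 0.70)/0.062361 = -1.128.

z = -1.128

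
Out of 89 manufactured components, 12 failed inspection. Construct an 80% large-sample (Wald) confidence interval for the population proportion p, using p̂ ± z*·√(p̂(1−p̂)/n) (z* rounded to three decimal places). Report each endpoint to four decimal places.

(0.0884, 0.1812)

p̂ = 12/89 = 0.13483.
Standard error of p̂: √(0.116652/89) = √0.001310696 = 0.036204.
The 80% critical value is z* = 1.282.
Margin = 1.282·0.036204 = 0.04641.
Interval: 0.13483 ± 0.04641 → (0.0884, 0.1812).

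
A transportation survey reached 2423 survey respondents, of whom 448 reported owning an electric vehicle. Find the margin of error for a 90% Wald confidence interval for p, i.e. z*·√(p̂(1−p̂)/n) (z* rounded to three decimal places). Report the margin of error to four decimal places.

The sample proportion is 448/2423 = 0.18489.
SE(p̂) = √(0.18489·0.81511/2423) = 0.007887.
z* = 1.645 at the 90% level.
Margin of error = z*·SE = 1.645 × 0.007887 = 0.0130.

ME = 0.0130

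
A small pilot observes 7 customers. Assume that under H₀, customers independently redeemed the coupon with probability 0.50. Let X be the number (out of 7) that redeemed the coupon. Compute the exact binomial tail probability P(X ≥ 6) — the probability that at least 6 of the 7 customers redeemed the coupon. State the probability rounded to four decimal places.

X is binomial with n = 7 and p = 0.50.
P(X ≥ 6) = C(7,6)·0.50^6·0.50^1 + C(7,7)·0.50^7·0.50^0.
= 0.054688 + 0.007812 = 0.0625.

P = 0.0625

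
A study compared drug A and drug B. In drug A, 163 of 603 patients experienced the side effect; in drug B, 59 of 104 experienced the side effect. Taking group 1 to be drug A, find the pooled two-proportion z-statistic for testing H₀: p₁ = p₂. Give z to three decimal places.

Sample proportions: p̂₁ = 163/603 = 0.27032 and p̂₂ = 59/104 = 0.56731.
Pooling: p̂ = 222/707 = 0.31400.
Pooled SE = √[0.2154051·0.01127376] ≈ 0.049279.
z = (p̂₁ − p̂₂)/SE = (0.27032 − 0.56731)/0.049279 = -0.29699/0.049279 = -6.027.

z = -6.027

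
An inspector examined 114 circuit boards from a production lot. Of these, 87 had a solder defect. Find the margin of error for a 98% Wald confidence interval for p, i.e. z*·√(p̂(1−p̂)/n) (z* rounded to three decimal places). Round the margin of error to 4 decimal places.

ME = 0.0926

With x = 87 successes in n = 114, p̂ = 0.76316.
SE(p̂) = √(0.76316·0.23684/114) = 0.039818.
For 98% confidence, z* = 2.326.
ME = 2.326·0.039818 = 0.0926.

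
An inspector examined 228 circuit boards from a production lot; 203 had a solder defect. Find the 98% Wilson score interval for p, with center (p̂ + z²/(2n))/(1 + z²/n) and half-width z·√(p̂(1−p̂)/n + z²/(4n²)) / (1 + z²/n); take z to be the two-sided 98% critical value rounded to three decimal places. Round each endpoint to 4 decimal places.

(0.8329, 0.9297)

p̂ = 203/228 = 0.89035; z = 2.326, so z² = 5.410276.
1 + z²/n = 1.023729.
Center = (0.89035 + 0.011865)/1.023729 = 0.88130.
Radicand: p̂(1−p̂)/n + z²/(4n²) = 0.000428185 + 0.000026019 = 0.000454204.
Half-width = 2.326·√0.000454204/1.023729 = 0.04842.
So the interval runs from 0.8329 to 0.9297.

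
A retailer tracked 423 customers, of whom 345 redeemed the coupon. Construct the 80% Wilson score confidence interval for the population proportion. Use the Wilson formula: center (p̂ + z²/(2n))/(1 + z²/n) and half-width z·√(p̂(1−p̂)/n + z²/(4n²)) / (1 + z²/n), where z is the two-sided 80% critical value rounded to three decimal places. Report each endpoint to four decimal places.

p̂ = 345/423 = 0.81560; z = 1.282, so z² = 1.643524.
1 + z²/n = 1.003885.
Adjusted center: (0.81560 + z²/(2n))/1.003885 = 0.81438.
Radicand: p̂(1−p̂)/n + z²/(4n²) = 0.000355543 + 0.000002296 = 0.000357839.
Half-width = z·√(radicand)/denom = 1.282·0.018917/1.003885 = 0.02416.
Interval: 0.81438 ± 0.02416 → (0.7902, 0.8385).

(0.7902, 0.8385)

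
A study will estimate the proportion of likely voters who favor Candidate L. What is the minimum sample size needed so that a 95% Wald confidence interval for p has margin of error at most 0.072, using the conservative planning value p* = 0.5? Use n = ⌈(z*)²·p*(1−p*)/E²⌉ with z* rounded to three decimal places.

For 95% confidence, z* = 1.960.
p*(1−p*) = 0.2500.
(z*)²·p*(1−p*)/E² = 3.841600·0.2500/0.005184 = 185.262.
Rounding up, n = 186.

n = 186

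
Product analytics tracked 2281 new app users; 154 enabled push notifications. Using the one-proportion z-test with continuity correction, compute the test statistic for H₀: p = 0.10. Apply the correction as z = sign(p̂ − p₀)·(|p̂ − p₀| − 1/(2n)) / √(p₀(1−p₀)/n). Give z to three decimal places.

z = -5.137

Sample proportion p̂ = 154/2281 = 0.06751. p̂ − p₀ = -0.032486.
Continuity correction 1/(2n) = 1/4562 = 0.000219.
Corrected numerator: |-0.032486| − 0.000219 = 0.032267.
SE₀ = √(0.10·0.90/2281) = 0.006281.
z = −0.032267/0.006281 = -5.137.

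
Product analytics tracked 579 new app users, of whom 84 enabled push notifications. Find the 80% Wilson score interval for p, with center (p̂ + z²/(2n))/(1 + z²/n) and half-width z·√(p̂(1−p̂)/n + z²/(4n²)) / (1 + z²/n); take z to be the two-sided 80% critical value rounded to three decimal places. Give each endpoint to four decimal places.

(0.1273, 0.1648)

p̂ = 84/579 = 0.14508; z = 1.282, so z² = 1.643524.
1 + z²/n = 1.002839.
Adjusted center: (0.14508 + z²/(2n))/1.002839 = 0.14608.
Radicand: p̂(1−p̂)/n + z²/(4n²) = 0.000214214 + 0.000001226 = 0.000215440.
Half-width = z·√(radicand)/denom = 1.282·0.014678/1.002839 = 0.01876.
CI: 0.14608 ± 0.01876 = (0.1273, 0.1648).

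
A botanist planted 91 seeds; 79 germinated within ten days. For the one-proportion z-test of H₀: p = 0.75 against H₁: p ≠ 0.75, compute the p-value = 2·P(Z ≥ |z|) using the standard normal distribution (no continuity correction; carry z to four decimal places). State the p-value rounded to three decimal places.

p-value = 0.009

p̂ = 79/91 = 0.86813.
Null standard error: √(0.75·0.25/91) = √0.002060440 = 0.045392.
Test statistic (full precision, shown to 4 dp): z = (79/91 − 0.75)/SE₀ ≈ 2.6025.
From the standard normal, 2·P(Z ≥ |z|) = 0.009.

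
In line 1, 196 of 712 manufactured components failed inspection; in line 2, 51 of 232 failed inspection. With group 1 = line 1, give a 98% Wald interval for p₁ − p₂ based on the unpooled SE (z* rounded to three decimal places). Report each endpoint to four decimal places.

(-0.0188, 0.1297)

p̂₁ = 196/712 = 0.27528, p̂₂ = 51/232 = 0.21983; p̂₁ − p̂₂ = 0.05545.
SE = √(0.000280198 + 0.000739239) = √0.001019437 = 0.031929.
The 98% critical value is z* = 2.326. Margin = 2.326·0.031929 = 0.07427.
So the interval runs from -0.0188 to 0.1297.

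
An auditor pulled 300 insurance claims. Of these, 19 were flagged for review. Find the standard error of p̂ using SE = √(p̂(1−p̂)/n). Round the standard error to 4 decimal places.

SE = 0.0141

With x = 19 successes in n = 300, p̂ = 0.06333.
p̂(1−p̂) = 0.06333·0.93667 = 0.059319.
Dividing by n and taking the root: √0.000197730 = 0.0141.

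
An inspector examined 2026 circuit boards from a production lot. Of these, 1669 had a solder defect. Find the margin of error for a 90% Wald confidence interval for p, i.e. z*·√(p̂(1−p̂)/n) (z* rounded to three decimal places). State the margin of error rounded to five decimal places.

ME = 0.01392

p̂ = 1669/2026 = 0.82379.
SE = √(p̂(1−p̂)/n) = √(0.145160/2026) = 0.008465.
For 90% confidence, z* = 1.645.
ME = 1.645·0.008465 = 0.01392.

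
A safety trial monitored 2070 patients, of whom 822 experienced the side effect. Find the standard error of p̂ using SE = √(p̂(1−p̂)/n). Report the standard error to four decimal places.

Sample proportion p̂ = 822/2070 = 0.39710.
p̂(1−p̂) = 0.239412.
SE = √(0.239412/2070) = √0.000115658 = 0.0108.

SE = 0.0108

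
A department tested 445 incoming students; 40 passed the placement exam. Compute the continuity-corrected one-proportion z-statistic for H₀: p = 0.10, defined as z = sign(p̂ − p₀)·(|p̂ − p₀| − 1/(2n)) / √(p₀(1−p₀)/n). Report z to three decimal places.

Sample proportion p̂ = 40/445 = 0.08989. p̂ − p₀ = -0.010112.
1/(2n) = 0.001124.
Corrected numerator: |-0.010112| − 0.001124 = 0.008988.
Null standard error: √(0.10·0.90/445) = √0.000202247 = 0.014221.
z = −0.008988/0.014221 = -0.632.

z = -0.632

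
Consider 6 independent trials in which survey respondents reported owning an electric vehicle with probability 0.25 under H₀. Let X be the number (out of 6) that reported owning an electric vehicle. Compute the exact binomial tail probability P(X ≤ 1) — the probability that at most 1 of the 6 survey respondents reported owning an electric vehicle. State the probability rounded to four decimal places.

X ~ Binomial(n=6, p=0.25).
P(X ≤ 1) = C(6,0)·0.25^0·0.75^6 + C(6,1)·0.25^1·0.75^5.
= 0.177979 + 0.355957 = 0.5339.

P = 0.5339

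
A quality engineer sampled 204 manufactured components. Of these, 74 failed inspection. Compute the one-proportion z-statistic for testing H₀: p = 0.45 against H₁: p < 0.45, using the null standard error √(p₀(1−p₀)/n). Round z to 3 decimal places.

With x = 74 successes in n = 204, p̂ = 0.36275.
SE₀ = √(0.45·0.55/204) = 0.034832.
z = (p̂ − p₀)/SE = (0.36275 − 0.45)/0.034832 = -2.505.

z = -2.505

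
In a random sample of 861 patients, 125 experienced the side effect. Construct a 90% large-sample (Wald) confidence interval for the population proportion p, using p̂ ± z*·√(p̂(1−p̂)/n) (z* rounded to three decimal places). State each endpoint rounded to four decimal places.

(0.1254, 0.1649)

The sample proportion is 125/861 = 0.14518.
Standard error of p̂: √(0.124103/861) = √0.000144138 = 0.012006.
The 90% critical value is z* = 1.645.
Margin of error: 1.645 × 0.012006 = 0.01975.
CI: 0.14518 ± 0.01975 = (0.1254, 0.1649).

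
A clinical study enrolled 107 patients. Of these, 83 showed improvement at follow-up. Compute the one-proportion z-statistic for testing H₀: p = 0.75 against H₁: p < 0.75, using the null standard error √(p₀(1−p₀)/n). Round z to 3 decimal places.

With x = 83 successes in n = 107, p̂ = 0.77570.
SE₀ = √(0.75·0.25/107) = 0.041861.
z = (0.77570 − 0.75)/0.041861 = 0.02570/0.041861 = 0.614.

z = 0.614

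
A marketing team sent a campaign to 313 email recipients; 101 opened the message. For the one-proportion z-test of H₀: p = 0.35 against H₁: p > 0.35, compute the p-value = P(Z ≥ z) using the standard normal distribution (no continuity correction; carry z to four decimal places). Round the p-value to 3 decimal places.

p-value = 0.845

Sample proportion p̂ = 101/313 = 0.32268.
Under H₀, SE = √(p₀(1−p₀)/n) = √(0.35·0.65/313) = √0.000726837 = 0.026960.
Test statistic (full precision, shown to 4 dp): z = (101/313 − 0.35)/SE₀ ≈ -1.0132.
From the standard normal, P(Z ≥ z) = 0.845.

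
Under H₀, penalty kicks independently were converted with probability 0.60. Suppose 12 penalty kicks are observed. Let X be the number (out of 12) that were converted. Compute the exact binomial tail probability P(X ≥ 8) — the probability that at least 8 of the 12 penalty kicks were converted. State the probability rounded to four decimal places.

X ~ Binomial(n=12, p=0.60).
P(X ≥ 8) = Σ_{j=8}^{12} C(12,j)·0.60^j·0.40^{12−j}.
= 0.212841 + 0.141894 + 0.063852 + 0.017414 + 0.002177 = 0.4382.

P = 0.4382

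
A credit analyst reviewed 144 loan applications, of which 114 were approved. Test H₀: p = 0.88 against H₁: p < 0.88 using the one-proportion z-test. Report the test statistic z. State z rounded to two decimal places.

With x = 114 successes in n = 144, p̂ = 0.79167.
Under H₀, SE = √(p₀(1−p₀)/n) = √(0.88·0.12/144) = √0.000733333 = 0.027080.
z = (p̂ − p₀)/SE = (0.79167 − 0.88)/0.027080 = -3.26.

z = -3.26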